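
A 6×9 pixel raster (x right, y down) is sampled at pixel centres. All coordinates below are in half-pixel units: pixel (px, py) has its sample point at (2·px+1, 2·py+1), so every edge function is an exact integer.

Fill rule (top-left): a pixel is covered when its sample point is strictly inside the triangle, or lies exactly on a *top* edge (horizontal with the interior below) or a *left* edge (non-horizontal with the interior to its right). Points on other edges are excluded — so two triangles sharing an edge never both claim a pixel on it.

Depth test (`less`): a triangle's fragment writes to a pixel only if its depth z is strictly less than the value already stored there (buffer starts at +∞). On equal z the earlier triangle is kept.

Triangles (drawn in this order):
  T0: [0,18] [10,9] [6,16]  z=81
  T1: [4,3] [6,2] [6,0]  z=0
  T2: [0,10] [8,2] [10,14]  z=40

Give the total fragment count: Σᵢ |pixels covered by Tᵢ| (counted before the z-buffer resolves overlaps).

T0:
  2·area = 34
  edge (0, 18)→(10, 9): d=(10,-9) top-left  bias=+0
  edge (10, 9)→(6, 16): d=(-4,7) right/bottom  bias=-1
  edge (6, 16)→(0, 18): d=(-6,2) right/bottom  bias=-1
    (3,6)@(7, 13): e=[13,5,16] → X
    (4,6)@(9, 13): e=[31,-9,12] → .
    (2,7)@(5, 15): e=[15,11,8] → X
    (3,7)@(7, 15): e=[33,-3,4] → .
    (4,7)@(9, 15): e=[51,-17,0] → .  [on edge]
    (1,8)@(3, 17): e=[17,17,0] → .  [on edge]
    (2,8)@(5, 17): e=[35,3,-4] → .
  covered (2 px):
    . . . . . .
    . . . . . .
    . . . . . .
    . . . . . .
    . . . . . .
    . . . . . .
    . . . X . .
    . . X . . .
    . . . . . .
T1:
  2·area = 4  (B↔C swapped to make it positive)
  edge (4, 3)→(6, 0): d=(2,-3) top-left  bias=+0
  edge (6, 0)→(6, 2): d=(0,2) right/bottom  bias=-1
  edge (6, 2)→(4, 3): d=(-2,1) right/bottom  bias=-1
  covered (0 px):
    . . . . . .
    . . . . . .
    . . . . . .
    . . . . . .
    . . . . . .
    . . . . . .
    . . . . . .
    . . . . . .
    . . . . . .
T2:
  2·area = 112
  edge (0, 10)→(8, 2): d=(8,-8) top-left  bias=+0
  edge (8, 2)→(10, 14): d=(2,12) right/bottom  bias=-1
  edge (10, 14)→(0, 10): d=(-10,-4) top-left  bias=+0
    (4,0)@(9, 1): e=[0,-14,126] → .  [on edge]
    (3,1)@(7, 3): e=[0,14,98] → X  [on edge]
    (4,1)@(9, 3): e=[16,-10,106] → .
    (2,2)@(5, 5): e=[0,42,70] → X  [on edge]
    (4,2)@(9, 5): e=[32,-6,86] → .
    (1,3)@(3, 7): e=[0,70,42] → X  [on edge]
    (4,3)@(9, 7): e=[48,-2,66] → .
    (0,4)@(1, 9): e=[0,98,14] → X  [on edge]
    (4,4)@(9, 9): e=[64,2,46] → X
    (5,4)@(11, 9): e=[80,-22,54] → .
    (0,5)@(1, 11): e=[16,102,-6] → .
    (1,5)@(3, 11): e=[32,78,2] → X
  covered (16 px):
    . . . . . .
    . . . X . .
    . . X X . .
    . X X X . .
    X X X X X .
    . X X X X .
    . . . . X .
    . . . . . .
    . . . . . .

Final: 18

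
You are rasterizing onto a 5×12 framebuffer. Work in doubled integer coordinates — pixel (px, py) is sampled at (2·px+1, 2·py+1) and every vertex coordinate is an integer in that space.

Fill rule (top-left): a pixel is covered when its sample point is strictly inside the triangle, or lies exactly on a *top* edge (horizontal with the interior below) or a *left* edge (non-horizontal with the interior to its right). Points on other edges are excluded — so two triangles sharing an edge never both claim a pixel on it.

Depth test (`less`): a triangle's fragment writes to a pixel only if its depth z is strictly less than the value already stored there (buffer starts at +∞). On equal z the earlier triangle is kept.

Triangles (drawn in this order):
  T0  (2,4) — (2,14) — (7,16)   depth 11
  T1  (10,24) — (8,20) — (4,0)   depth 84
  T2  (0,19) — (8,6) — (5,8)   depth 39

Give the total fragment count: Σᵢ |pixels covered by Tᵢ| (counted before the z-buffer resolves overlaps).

T0:
  2·area = 50  (B↔C swapped to make it positive)
  edge (2, 4)→(7, 16): d=(5,12) right/bottom  bias=-1
  edge (7, 16)→(2, 14): d=(-5,-2) top-left  bias=+0
  edge (2, 14)→(2, 4): d=(0,-10) top-left  bias=+0
    (1,3)@(3, 7): e=[3,37,10] → #
    (2,3)@(5, 7): e=[-21,41,30] → ·
    (1,4)@(3, 9): e=[13,27,10] → #
    (2,4)@(5, 9): e=[-11,31,30] → ·
    (1,5)@(3, 11): e=[23,17,10] → #
    (2,5)@(5, 11): e=[-1,21,30] → ·
    (1,6)@(3, 13): e=[33,7,10] → #
    (2,6)@(5, 13): e=[9,11,30] → #
    (3,6)@(7, 13): e=[-15,15,50] → ·
    (1,7)@(3, 15): e=[43,-3,10] → ·
    (2,7)@(5, 15): e=[19,1,30] → #
    (3,7)@(7, 15): e=[-5,5,50] → ·
  covered (6 px):
    · · · · ·
    · · · · ·
    · · · · ·
    · # · · ·
    · # · · ·
    · # · · ·
    · # # · ·
    · · # · ·
    · · · · ·
    · · · · ·
    · · · · ·
    · · · · ·
T1:
  2·area = 24
  edge (10, 24)→(8, 20): d=(-2,-4) top-left  bias=+0
  edge (8, 20)→(4, 0): d=(-4,-20) top-left  bias=+0
  edge (4, 0)→(10, 24): d=(6,24) right/bottom  bias=-1
    (2,2)@(5, 5): e=[18,0,6] → #  [on edge]
    (3,2)@(7, 5): e=[26,40,-42] → ·
    (2,3)@(5, 7): e=[14,-8,18] → ·
    (3,6)@(7, 13): e=[10,8,6] → #
    (4,6)@(9, 13): e=[18,48,-42] → ·
    (3,7)@(7, 15): e=[6,0,18] → #  [on edge]
    (4,7)@(9, 15): e=[14,40,-30] → ·
    (3,8)@(7, 17): e=[2,-8,30] → ·
    (4,10)@(9, 21): e=[2,16,6] → #
    (4,11)@(9, 23): e=[-2,8,18] → ·
  covered (4 px):
    · · · · ·
    · · · · ·
    · · # · ·
    · · · · ·
    · · · · ·
    · · · · ·
    · · · # ·
    · · · # ·
    · · · · ·
    · · · · ·
    · · · · #
    · · · · ·
T2:
  2·area = 23  (B↔C swapped to make it positive)
  edge (0, 19)→(5, 8): d=(5,-11) top-left  bias=+0
  edge (5, 8)→(8, 6): d=(3,-2) top-left  bias=+0
  edge (8, 6)→(0, 19): d=(-8,13) right/bottom  bias=-1
    (3,3)@(7, 7): e=[17,1,5] → #
    (4,3)@(9, 7): e=[39,5,-21] → ·
    (2,4)@(5, 9): e=[5,3,15] → #
    (3,4)@(7, 9): e=[27,7,-11] → ·
    (2,5)@(5, 11): e=[15,9,-1] → ·
    (1,6)@(3, 13): e=[3,11,9] → #
    (2,6)@(5, 13): e=[25,15,-17] → ·
    (1,7)@(3, 15): e=[13,17,-7] → ·
    (0,8)@(1, 17): e=[1,19,3] → #
    (1,8)@(3, 17): e=[23,23,-23] → ·
    (0,9)@(1, 19): e=[11,25,-13] → ·
  covered (4 px):
    · · · · ·
    · · · · ·
    · · · · ·
    · · · # ·
    · · # · ·
    · · · · ·
    · # · · ·
    · · · · ·
    # · · · ·
    · · · · ·
    · · · · ·
    · · · · ·

Final: 14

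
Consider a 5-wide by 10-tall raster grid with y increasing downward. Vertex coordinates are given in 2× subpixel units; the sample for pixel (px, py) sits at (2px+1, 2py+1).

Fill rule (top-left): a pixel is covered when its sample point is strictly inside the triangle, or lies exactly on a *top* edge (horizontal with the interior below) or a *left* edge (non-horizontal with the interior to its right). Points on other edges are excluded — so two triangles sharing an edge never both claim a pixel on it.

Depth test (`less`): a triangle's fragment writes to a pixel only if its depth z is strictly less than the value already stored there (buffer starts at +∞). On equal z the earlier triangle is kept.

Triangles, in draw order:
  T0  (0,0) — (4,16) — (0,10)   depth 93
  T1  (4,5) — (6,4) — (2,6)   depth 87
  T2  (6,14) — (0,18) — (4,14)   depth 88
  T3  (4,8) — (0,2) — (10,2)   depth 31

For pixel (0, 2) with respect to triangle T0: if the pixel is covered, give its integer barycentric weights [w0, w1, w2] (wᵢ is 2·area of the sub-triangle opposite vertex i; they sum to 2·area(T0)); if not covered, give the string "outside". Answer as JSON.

T0:
  2·area = 40
  edge (0, 0)→(4, 16): d=(4,16) right/bottom  bias=-1
  edge (4, 16)→(0, 10): d=(-4,-6) top-left  bias=+0
  edge (0, 10)→(0, 0): d=(0,-10) top-left  bias=+0
    (0,2)@(1, 5): e=[4,26,10] → █
    (1,2)@(3, 5): e=[-28,38,30] → ·
    (0,3)@(1, 7): e=[12,18,10] → █
    (1,3)@(3, 7): e=[-20,30,30] → ·
    (0,4)@(1, 9): e=[20,10,10] → █
    (1,4)@(3, 9): e=[-12,22,30] → ·
    (0,5)@(1, 11): e=[28,2,10] → █
    (1,5)@(3, 11): e=[-4,14,30] → ·
    (0,6)@(1, 13): e=[36,-6,10] → ·
    (1,6)@(3, 13): e=[4,6,30] → █
    (2,6)@(5, 13): e=[-28,18,50] → ·
    (1,7)@(3, 15): e=[12,-2,30] → ·
  covered (5 px):
    · · · · ·
    · · · · ·
    █ · · · ·
    █ · · · ·
    █ · · · ·
    █ · · · ·
    · █ · · ·
    · · · · ·
    · · · · ·
    · · · · ·
T1:
  degenerate (2·area = 0) — covers nothing
T2:
  2·area = 8
  edge (6, 14)→(0, 18): d=(-6,4) right/bottom  bias=-1
  edge (0, 18)→(4, 14): d=(4,-4) top-left  bias=+0
  edge (4, 14)→(6, 14): d=(2,0) top-left  bias=+0
    (4,4)@(9, 9): e=[18,0,-10] → ·  [on edge]
    (3,5)@(7, 11): e=[14,0,-6] → ·  [on edge]
    (2,6)@(5, 13): e=[10,0,-2] → ·  [on edge]
    (1,7)@(3, 15): e=[6,0,2] → █  [on edge]
    (2,7)@(5, 15): e=[-2,8,2] → ·
    (0,8)@(1, 17): e=[2,0,6] → █  [on edge]
    (1,8)@(3, 17): e=[-6,8,6] → ·
    (0,9)@(1, 19): e=[-10,8,10] → ·
  covered (2 px):
    · · · · ·
    · · · · ·
    · · · · ·
    · · · · ·
    · · · · ·
    · · · · ·
    · · · · ·
    · █ · · ·
    █ · · · ·
    · · · · ·
T3:
  2·area = 60
  edge (4, 8)→(0, 2): d=(-4,-6) top-left  bias=+0
  edge (0, 2)→(10, 2): d=(10,0) top-left  bias=+0
  edge (10, 2)→(4, 8): d=(-6,6) right/bottom  bias=-1
    (0,1)@(1, 3): e=[2,10,48] → █
    (1,1)@(3, 3): e=[14,10,36] → █
    (2,1)@(5, 3): e=[26,10,24] → █
    (3,1)@(7, 3): e=[38,10,12] → █
    (4,1)@(9, 3): e=[50,10,0] → ·  [on edge]
    (0,2)@(1, 5): e=[-6,30,36] → ·
    (1,2)@(3, 5): e=[6,30,24] → █
    (3,2)@(7, 5): e=[30,30,0] → ·  [on edge]
    (1,3)@(3, 7): e=[-2,50,12] → ·
    (2,3)@(5, 7): e=[10,50,0] → ·  [on edge]
    (1,4)@(3, 9): e=[-10,70,0] → ·  [on edge]
    (0,5)@(1, 11): e=[-30,90,0] → ·  [on edge]
  covered (6 px):
    · · · · ·
    █ █ █ █ ·
    · █ █ · ·
    · · · · ·
    · · · · ·
    · · · · ·
    · · · · ·
    · · · · ·
    · · · · ·
    · · · · ·

Final: [26,10,4]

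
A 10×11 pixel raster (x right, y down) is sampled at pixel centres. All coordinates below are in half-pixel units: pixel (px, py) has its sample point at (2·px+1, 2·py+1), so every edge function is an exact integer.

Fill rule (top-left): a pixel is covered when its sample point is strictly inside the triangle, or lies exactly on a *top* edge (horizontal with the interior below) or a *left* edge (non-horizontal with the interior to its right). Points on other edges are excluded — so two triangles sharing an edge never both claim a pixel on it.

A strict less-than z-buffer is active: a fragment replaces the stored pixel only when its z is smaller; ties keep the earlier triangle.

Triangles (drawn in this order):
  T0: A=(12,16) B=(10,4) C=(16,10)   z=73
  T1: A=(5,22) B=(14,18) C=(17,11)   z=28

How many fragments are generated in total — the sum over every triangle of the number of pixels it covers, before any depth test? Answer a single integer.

T0:
  2·area = 60
  edge (12, 16)→(10, 4): d=(-2,-12) top-left  bias=+0
  edge (10, 4)→(16, 10): d=(6,6) right/bottom  bias=-1
  edge (16, 10)→(12, 16): d=(-4,6) right/bottom  bias=-1
    (3,0)@(7, 1): e=[-30,0,90] → ·  [on edge]
    (4,1)@(9, 3): e=[-10,0,70] → ·  [on edge]
    (5,2)@(11, 5): e=[10,0,50] → ·  [on edge]
    (5,3)@(11, 7): e=[6,12,42] → █
    (6,3)@(13, 7): e=[30,0,30] → ·  [on edge]
    (5,4)@(11, 9): e=[2,24,34] → █
    (6,4)@(13, 9): e=[26,12,22] → █
    (7,4)@(15, 9): e=[50,0,10] → ·  [on edge]
    (5,5)@(11, 11): e=[-2,36,26] → ·
    (6,5)@(13, 11): e=[22,24,14] → █
    (7,5)@(15, 11): e=[46,12,2] → █
    (8,5)@(17, 11): e=[70,0,-10] → ·  [on edge]
    (9,6)@(19, 13): e=[90,0,-30] → ·  [on edge]
  covered (6 px):
    · · · · · · · · · ·
    · · · · · · · · · ·
    · · · · · · · · · ·
    · · · · · █ · · · ·
    · · · · · █ █ · · ·
    · · · · · · █ █ · ·
    · · · · · · █ · · ·
    · · · · · · · · · ·
    · · · · · · · · · ·
    · · · · · · · · · ·
    · · · · · · · · · ·
T1:
  2·area = 51  (B↔C swapped to make it positive)
  edge (5, 22)→(17, 11): d=(12,-11) top-left  bias=+0
  edge (17, 11)→(14, 18): d=(-3,7) right/bottom  bias=-1
  edge (14, 18)→(5, 22): d=(-9,4) right/bottom  bias=-1
    (8,5)@(17, 11): e=[0,0,51] → ·  [on edge]
    (7,6)@(15, 13): e=[2,8,41] → █
    (8,6)@(17, 13): e=[24,-6,33] → ·
    (6,7)@(13, 15): e=[4,16,31] → █
    (8,7)@(17, 15): e=[48,-12,15] → ·
    (5,8)@(11, 17): e=[6,24,21] → █
    (7,8)@(15, 17): e=[50,-4,5] → ·
    (4,9)@(9, 19): e=[8,32,11] → █
    (6,9)@(13, 19): e=[52,4,-5] → ·
    (3,10)@(7, 21): e=[10,40,1] → █
    (4,10)@(9, 21): e=[32,26,-7] → ·
    (5,10)@(11, 21): e=[54,12,-15] → ·
  covered (8 px):
    · · · · · · · · · ·
    · · · · · · · · · ·
    · · · · · · · · · ·
    · · · · · · · · · ·
    · · · · · · · · · ·
    · · · · · · · · · ·
    · · · · · · · █ · ·
    · · · · · · █ █ · ·
    · · · · · █ █ · · ·
    · · · · █ █ · · · ·
    · · · █ · · · · · ·

Result: 14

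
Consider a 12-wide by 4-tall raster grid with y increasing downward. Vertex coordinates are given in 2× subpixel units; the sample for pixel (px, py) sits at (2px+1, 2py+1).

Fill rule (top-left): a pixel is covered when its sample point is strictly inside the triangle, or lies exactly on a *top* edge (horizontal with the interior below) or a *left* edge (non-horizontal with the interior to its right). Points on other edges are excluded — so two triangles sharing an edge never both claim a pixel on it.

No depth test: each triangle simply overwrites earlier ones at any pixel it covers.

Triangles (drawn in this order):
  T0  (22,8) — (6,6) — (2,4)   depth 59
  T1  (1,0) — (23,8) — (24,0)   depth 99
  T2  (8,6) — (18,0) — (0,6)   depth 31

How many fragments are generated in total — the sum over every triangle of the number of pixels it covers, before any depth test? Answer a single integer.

T0:
  2·area = 24
  edge (22, 8)→(6, 6): d=(-16,-2) top-left  bias=+0
  edge (6, 6)→(2, 4): d=(-4,-2) top-left  bias=+0
  edge (2, 4)→(22, 8): d=(20,4) right/bottom  bias=-1
    (2,2)@(5, 5): e=[14,2,8] → #
    (3,2)@(7, 5): e=[18,6,0] → ·  [on edge]
    (2,3)@(5, 7): e=[-18,-6,48] → ·
    (7,3)@(15, 7): e=[2,14,8] → #
    (8,3)@(17, 7): e=[6,18,0] → ·  [on edge]
  covered (2 px):
    · · · · · · · · · · · ·
    · · · · · · · · · · · ·
    · · # · · · · · · · · ·
    · · · · · · · # · · · ·
T1:
  2·area = 184  (B↔C swapped to make it positive)
  edge (1, 0)→(24, 0): d=(23,0) top-left  bias=+0
  edge (24, 0)→(23, 8): d=(-1,8) right/bottom  bias=-1
  edge (23, 8)→(1, 0): d=(-22,-8) top-left  bias=+0
    (2,0)@(5, 1): e=[23,151,10] → #
    (3,0)@(7, 1): e=[23,135,26] → #
    (4,0)@(9, 1): e=[23,119,42] → #
    (5,0)@(11, 1): e=[23,103,58] → #
    (6,0)@(13, 1): e=[23,87,74] → #
    (7,0)@(15, 1): e=[23,71,90] → #
    (8,0)@(17, 1): e=[23,55,106] → #
    (9,0)@(19, 1): e=[23,39,122] → #
    (10,0)@(21, 1): e=[23,23,138] → #
    (11,0)@(23, 1): e=[23,7,154] → #
    (2,1)@(5, 3): e=[69,149,-34] → ·
    (3,1)@(7, 3): e=[69,133,-18] → ·
  covered (24 px):
    · · # # # # # # # # # #
    · · · · · # # # # # # #
    · · · · · · · # # # # #
    · · · · · · · · · · # #
T2:
  2·area = 48  (B↔C swapped to make it positive)
  edge (8, 6)→(0, 6): d=(-8,0) right/bottom  bias=-1
  edge (0, 6)→(18, 0): d=(18,-6) top-left  bias=+0
  edge (18, 0)→(8, 6): d=(-10,6) right/bottom  bias=-1
    (7,0)@(15, 1): e=[40,0,8] → #  [on edge]
    (8,0)@(17, 1): e=[40,12,-4] → ·
    (4,1)@(9, 3): e=[24,0,24] → #  [on edge]
    (5,1)@(11, 3): e=[24,12,12] → #
    (6,1)@(13, 3): e=[24,24,0] → ·  [on edge]
    (7,1)@(15, 3): e=[24,36,-12] → ·
    (1,2)@(3, 5): e=[8,0,40] → #  [on edge]
    (2,2)@(5, 5): e=[8,12,28] → #
    (3,2)@(7, 5): e=[8,24,16] → #
    (5,2)@(11, 5): e=[8,48,-8] → ·
    (1,3)@(3, 7): e=[-8,36,20] → ·
    (2,3)@(5, 7): e=[-8,48,8] → ·
  covered (7 px):
    · · · · · · · # · · · ·
    · · · · # # · · · · · ·
    · # # # # · · · · · · ·
    · · · · · · · · · · · ·

Result: 33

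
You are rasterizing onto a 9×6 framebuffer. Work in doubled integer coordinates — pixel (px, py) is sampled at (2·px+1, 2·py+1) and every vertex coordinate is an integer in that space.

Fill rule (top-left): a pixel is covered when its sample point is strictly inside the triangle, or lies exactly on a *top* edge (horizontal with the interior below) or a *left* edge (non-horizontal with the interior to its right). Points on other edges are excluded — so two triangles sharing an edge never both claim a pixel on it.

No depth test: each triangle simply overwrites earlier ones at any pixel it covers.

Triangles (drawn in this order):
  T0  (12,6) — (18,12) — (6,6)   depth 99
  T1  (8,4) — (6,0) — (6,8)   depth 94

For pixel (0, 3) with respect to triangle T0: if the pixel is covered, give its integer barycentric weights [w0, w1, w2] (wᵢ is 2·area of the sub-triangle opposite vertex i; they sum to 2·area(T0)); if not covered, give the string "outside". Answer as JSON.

T0:
  2·area = 36
  edge (12, 6)→(18, 12): d=(6,6) right/bottom  bias=-1
  edge (18, 12)→(6, 6): d=(-12,-6) top-left  bias=+0
  edge (6, 6)→(12, 6): d=(6,0) top-left  bias=+0
    (3,0)@(7, 1): e=[0,66,-30] → ·  [on edge]
    (4,1)@(9, 3): e=[0,54,-18] → ·  [on edge]
    (5,2)@(11, 5): e=[0,42,-6] → ·  [on edge]
    (4,3)@(9, 7): e=[24,6,6] → █
    (5,3)@(11, 7): e=[12,18,6] → █
    (6,3)@(13, 7): e=[0,30,6] → ·  [on edge]
    (4,4)@(9, 9): e=[36,-18,18] → ·
    (5,4)@(11, 9): e=[24,-6,18] → ·
    (6,4)@(13, 9): e=[12,6,18] → █
    (7,4)@(15, 9): e=[0,18,18] → ·  [on edge]
    (6,5)@(13, 11): e=[24,-18,30] → ·
    (8,5)@(17, 11): e=[0,6,30] → ·  [on edge]
  covered (3 px):
    · · · · · · · · ·
    · · · · · · · · ·
    · · · · · · · · ·
    · · · · █ █ · · ·
    · · · · · · █ · ·
    · · · · · · · · ·
T1:
  2·area = 16  (B↔C swapped to make it positive)
  edge (8, 4)→(6, 8): d=(-2,4) right/bottom  bias=-1
  edge (6, 8)→(6, 0): d=(0,-8) top-left  bias=+0
  edge (6, 0)→(8, 4): d=(2,4) right/bottom  bias=-1
    (3,1)@(7, 3): e=[6,8,2] → █
    (4,1)@(9, 3): e=[-2,24,-6] → ·
    (3,2)@(7, 5): e=[2,8,6] → █
    (4,2)@(9, 5): e=[-6,24,-2] → ·
    (3,3)@(7, 7): e=[-2,8,10] → ·
  covered (2 px):
    · · · · · · · · ·
    · · · █ · · · · ·
    · · · █ · · · · ·
    · · · · · · · · ·
    · · · · · · · · ·
    · · · · · · · · ·

Final: "outside"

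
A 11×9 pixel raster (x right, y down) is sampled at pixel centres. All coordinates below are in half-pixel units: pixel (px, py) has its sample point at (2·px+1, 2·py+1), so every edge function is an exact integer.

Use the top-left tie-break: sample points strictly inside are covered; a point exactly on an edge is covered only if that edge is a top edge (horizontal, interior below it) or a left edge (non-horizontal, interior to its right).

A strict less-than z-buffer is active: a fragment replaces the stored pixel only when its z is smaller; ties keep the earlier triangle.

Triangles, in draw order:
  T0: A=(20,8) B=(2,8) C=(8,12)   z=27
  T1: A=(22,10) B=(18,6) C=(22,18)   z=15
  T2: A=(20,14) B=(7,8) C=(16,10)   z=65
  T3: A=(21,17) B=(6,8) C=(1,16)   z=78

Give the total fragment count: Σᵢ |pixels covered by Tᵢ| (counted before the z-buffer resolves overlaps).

T0:
  2·area = 72  (B↔C swapped to make it positive)
  edge (20, 8)→(8, 12): d=(-12,4) right/bottom  bias=-1
  edge (8, 12)→(2, 8): d=(-6,-4) top-left  bias=+0
  edge (2, 8)→(20, 8): d=(18,0) top-left  bias=+0
    (2,4)@(5, 9): e=[48,6,18] → X
    (3,4)@(7, 9): e=[40,14,18] → X
    (4,4)@(9, 9): e=[32,22,18] → X
    (5,4)@(11, 9): e=[24,30,18] → X
    (6,4)@(13, 9): e=[16,38,18] → X
    (7,4)@(15, 9): e=[8,46,18] → X
    (8,4)@(17, 9): e=[0,54,18] → .  [on edge]
    (2,5)@(5, 11): e=[24,-6,54] → .
    (3,5)@(7, 11): e=[16,2,54] → X
    (5,5)@(11, 11): e=[0,18,54] → .  [on edge]
    (6,5)@(13, 11): e=[-8,26,54] → .
    (7,5)@(15, 11): e=[-16,34,54] → .
    (2,6)@(5, 13): e=[0,-18,90] → .  [on edge]
  covered (8 px):
    . . . . . . . . . . .
    . . . . . . . . . . .
    . . . . . . . . . . .
    . . . . . . . . . . .
    . . X X X X X X . . .
    . . . X X . . . . . .
    . . . . . . . . . . .
    . . . . . . . . . . .
    . . . . . . . . . . .
T1:
  2·area = 32  (B↔C swapped to make it positive)
  edge (22, 10)→(22, 18): d=(0,8) right/bottom  bias=-1
  edge (22, 18)→(18, 6): d=(-4,-12) top-left  bias=+0
  edge (18, 6)→(22, 10): d=(4,4) right/bottom  bias=-1
    (6,0)@(13, 1): e=[72,-40,0] → .  [on edge]
    (7,1)@(15, 3): e=[56,-24,0] → .  [on edge]
    (8,1)@(17, 3): e=[40,0,-8] → .  [on edge]
    (8,2)@(17, 5): e=[40,-8,0] → .  [on edge]
    (9,3)@(19, 7): e=[24,8,0] → .  [on edge]
    (9,4)@(19, 9): e=[24,0,8] → X  [on edge]
    (10,4)@(21, 9): e=[8,24,0] → .  [on edge]
    (9,5)@(19, 11): e=[24,-8,16] → .
    (10,5)@(21, 11): e=[8,16,8] → X
    (10,6)@(21, 13): e=[8,8,16] → X
    (10,7)@(21, 15): e=[8,0,24] → X  [on edge]
    (10,8)@(21, 17): e=[8,-8,32] → .
  covered (4 px):
    . . . . . . . . . . .
    . . . . . . . . . . .
    . . . . . . . . . . .
    . . . . . . . . . . .
    . . . . . . . . . X .
    . . . . . . . . . . X
    . . . . . . . . . . X
    . . . . . . . . . . X
    . . . . . . . . . . .
T2:
  2·area = 28
  edge (20, 14)→(7, 8): d=(-13,-6) top-left  bias=+0
  edge (7, 8)→(16, 10): d=(9,2) right/bottom  bias=-1
  edge (16, 10)→(20, 14): d=(4,4) right/bottom  bias=-1
    (3,0)@(7, 1): e=[91,-63,0] → .  [on edge]
    (4,1)@(9, 3): e=[77,-49,0] → .  [on edge]
    (5,2)@(11, 5): e=[63,-35,0] → .  [on edge]
    (6,3)@(13, 7): e=[49,-21,0] → .  [on edge]
    (5,4)@(11, 9): e=[11,1,16] → X
    (6,4)@(13, 9): e=[23,-3,8] → .
    (7,4)@(15, 9): e=[35,-7,0] → .  [on edge]
    (5,5)@(11, 11): e=[-15,19,24] → .
    (7,5)@(15, 11): e=[9,11,8] → X
    (8,5)@(17, 11): e=[21,7,0] → .  [on edge]
    (7,6)@(15, 13): e=[-17,29,16] → .
    (9,6)@(19, 13): e=[7,21,0] → .  [on edge]
    (10,7)@(21, 15): e=[-7,35,0] → .  [on edge]
  covered (2 px):
    . . . . . . . . . . .
    . . . . . . . . . . .
    . . . . . . . . . . .
    . . . . . . . . . . .
    . . . . . X . . . . .
    . . . . . . . X . . .
    . . . . . . . . . . .
    . . . . . . . . . . .
    . . . . . . . . . . .
T3:
  2·area = 165  (B↔C swapped to make it positive)
  edge (21, 17)→(1, 16): d=(-20,-1) top-left  bias=+0
  edge (1, 16)→(6, 8): d=(5,-8) top-left  bias=+0
  edge (6, 8)→(21, 17): d=(15,9) right/bottom  bias=-1
    (0,2)@(1, 5): e=[220,-55,0] → .  [on edge]
    (3,4)@(7, 9): e=[146,13,6] → X
    (4,4)@(9, 9): e=[148,29,-12] → .
    (2,5)@(5, 11): e=[104,7,54] → X
    (4,5)@(9, 11): e=[108,39,18] → X
    (5,5)@(11, 11): e=[110,55,0] → .  [on edge]
    (1,6)@(3, 13): e=[62,1,102] → X
    (5,6)@(11, 13): e=[70,65,30] → X
    (6,6)@(13, 13): e=[72,81,12] → X
    (7,6)@(15, 13): e=[74,97,-6] → .
    (1,7)@(3, 15): e=[22,11,132] → X
    (7,7)@(15, 15): e=[34,107,24] → X
    (10,8)@(21, 17): e=[0,165,0] → .  [on edge]
  covered (18 px):
    . . . . . . . . . . .
    . . . . . . . . . . .
    . . . . . . . . . . .
    . . . . . . . . . . .
    . . . X . . . . . . .
    . . X X X . . . . . .
    . X X X X X X . . . .
    . X X X X X X X X . .
    . . . . . . . . . . .

Answer: 32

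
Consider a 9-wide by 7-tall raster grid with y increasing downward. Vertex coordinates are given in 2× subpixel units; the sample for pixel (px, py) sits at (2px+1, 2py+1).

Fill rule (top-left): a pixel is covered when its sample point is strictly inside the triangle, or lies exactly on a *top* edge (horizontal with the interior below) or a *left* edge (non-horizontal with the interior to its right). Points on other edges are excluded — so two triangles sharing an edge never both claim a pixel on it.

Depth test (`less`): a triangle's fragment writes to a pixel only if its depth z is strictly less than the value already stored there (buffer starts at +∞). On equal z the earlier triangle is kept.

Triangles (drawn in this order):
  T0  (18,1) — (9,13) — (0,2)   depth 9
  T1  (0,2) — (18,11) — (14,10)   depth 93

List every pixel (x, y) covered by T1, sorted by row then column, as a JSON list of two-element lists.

T0:
  2·area = 207
  edge (18, 1)→(9, 13): d=(-9,12) right/bottom  bias=-1
  edge (9, 13)→(0, 2): d=(-9,-11) top-left  bias=+0
  edge (0, 2)→(18, 1): d=(18,-1) top-left  bias=+0
    (0,1)@(1, 3): e=[186,2,19] → #
    (1,1)@(3, 3): e=[162,24,21] → #
    (2,1)@(5, 3): e=[138,46,23] → #
    (3,1)@(7, 3): e=[114,68,25] → #
    (4,1)@(9, 3): e=[90,90,27] → #
    (5,1)@(11, 3): e=[66,112,29] → #
    (6,1)@(13, 3): e=[42,134,31] → #
    (7,1)@(15, 3): e=[18,156,33] → #
    (8,1)@(17, 3): e=[-6,178,35] → ·
    (0,2)@(1, 5): e=[168,-16,55] → ·
    (1,2)@(3, 5): e=[144,6,57] → #
    (7,2)@(15, 5): e=[0,138,69] → ·  [on edge]
    (4,6)@(9, 13): e=[0,0,207] → ·  [on edge]
  covered (23 px):
    · · · · · · · · ·
    # # # # # # # # ·
    · # # # # # # · ·
    · · # # # # # · ·
    · · · # # # · · ·
    · · · · # · · · ·
    · · · · · · · · ·
T1:
  2·area = 18
  edge (0, 2)→(18, 11): d=(18,9) right/bottom  bias=-1
  edge (18, 11)→(14, 10): d=(-4,-1) top-left  bias=+0
  edge (14, 10)→(0, 2): d=(-14,-8) top-left  bias=+0
    (4,3)@(9, 7): e=[9,7,2] → #
    (5,3)@(11, 7): e=[-9,9,18] → ·
    (4,4)@(9, 9): e=[45,-1,-26] → ·
    (6,4)@(13, 9): e=[9,3,6] → #
    (7,4)@(15, 9): e=[-9,5,22] → ·
    (6,5)@(13, 11): e=[45,-5,-22] → ·
  covered (2 px):
    · · · · · · · · ·
    · · · · · · · · ·
    · · · · · · · · ·
    · · · · # · · · ·
    · · · · · · # · ·
    · · · · · · · · ·
    · · · · · · · · ·

Answer: [[4,3],[6,4]]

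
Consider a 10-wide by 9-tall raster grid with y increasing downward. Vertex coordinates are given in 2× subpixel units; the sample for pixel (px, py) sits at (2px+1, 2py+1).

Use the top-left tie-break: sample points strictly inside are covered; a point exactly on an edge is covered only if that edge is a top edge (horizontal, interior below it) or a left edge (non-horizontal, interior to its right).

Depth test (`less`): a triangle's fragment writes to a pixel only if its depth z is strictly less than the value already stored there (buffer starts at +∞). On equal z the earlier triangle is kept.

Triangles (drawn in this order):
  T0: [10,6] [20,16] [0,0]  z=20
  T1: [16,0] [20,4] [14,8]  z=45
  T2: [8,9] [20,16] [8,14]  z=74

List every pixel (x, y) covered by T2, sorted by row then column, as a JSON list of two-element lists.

T0:
  2·area = 40
  edge (10, 6)→(20, 16): d=(10,10) right/bottom  bias=-1
  edge (20, 16)→(0, 0): d=(-20,-16) top-left  bias=+0
  edge (0, 0)→(10, 6): d=(10,6) right/bottom  bias=-1
    (2,0)@(5, 1): e=[0,60,-20] → ·  [on edge]
    (2,1)@(5, 3): e=[20,20,0] → ·  [on edge]
    (3,1)@(7, 3): e=[0,52,-12] → ·  [on edge]
    (3,2)@(7, 5): e=[20,12,8] → #
    (4,2)@(9, 5): e=[0,44,-4] → ·  [on edge]
    (3,3)@(7, 7): e=[40,-28,28] → ·
    (4,3)@(9, 7): e=[20,4,16] → #
    (5,3)@(11, 7): e=[0,36,4] → ·  [on edge]
    (4,4)@(9, 9): e=[40,-36,36] → ·
    (6,4)@(13, 9): e=[0,28,12] → ·  [on edge]
    (7,4)@(15, 9): e=[-20,60,0] → ·  [on edge]
    (7,5)@(15, 11): e=[0,20,20] → ·  [on edge]
    (8,6)@(17, 13): e=[0,12,28] → ·  [on edge]
    (9,7)@(19, 15): e=[0,4,36] → ·  [on edge]
  covered (2 px):
    · · · · · · · · · ·
    · · · · · · · · · ·
    · · · # · · · · · ·
    · · · · # · · · · ·
    · · · · · · · · · ·
    · · · · · · · · · ·
    · · · · · · · · · ·
    · · · · · · · · · ·
    · · · · · · · · · ·
T1:
  2·area = 40
  edge (16, 0)→(20, 4): d=(4,4) right/bottom  bias=-1
  edge (20, 4)→(14, 8): d=(-6,4) right/bottom  bias=-1
  edge (14, 8)→(16, 0): d=(2,-8) top-left  bias=+0
    (8,0)@(17, 1): e=[0,30,10] → ·  [on edge]
    (8,1)@(17, 3): e=[8,18,14] → #
    (9,1)@(19, 3): e=[0,10,30] → ·  [on edge]
    (7,2)@(15, 5): e=[24,14,2] → #
    (9,2)@(19, 5): e=[8,-2,34] → ·
    (7,3)@(15, 7): e=[32,2,6] → #
    (8,3)@(17, 7): e=[24,-6,22] → ·
    (7,4)@(15, 9): e=[40,-10,10] → ·
  covered (4 px):
    · · · · · · · · · ·
    · · · · · · · · # ·
    · · · · · · · # # ·
    · · · · · · · # · ·
    · · · · · · · · · ·
    · · · · · · · · · ·
    · · · · · · · · · ·
    · · · · · · · · · ·
    · · · · · · · · · ·
T2:
  2·area = 60
  edge (8, 9)→(20, 16): d=(12,7) right/bottom  bias=-1
  edge (20, 16)→(8, 14): d=(-12,-2) top-left  bias=+0
  edge (8, 14)→(8, 9): d=(0,-5) top-left  bias=+0
    (4,5)@(9, 11): e=[17,38,5] → #
    (5,5)@(11, 11): e=[3,42,15] → #
    (6,5)@(13, 11): e=[-11,46,25] → ·
    (4,6)@(9, 13): e=[41,14,5] → #
    (6,6)@(13, 13): e=[13,22,25] → #
    (7,6)@(15, 13): e=[-1,26,35] → ·
    (4,7)@(9, 15): e=[65,-10,5] → ·
    (5,7)@(11, 15): e=[51,-6,15] → ·
    (6,7)@(13, 15): e=[37,-2,25] → ·
    (7,7)@(15, 15): e=[23,2,35] → #
    (8,7)@(17, 15): e=[9,6,45] → #
    (9,7)@(19, 15): e=[-5,10,55] → ·
  covered (7 px):
    · · · · · · · · · ·
    · · · · · · · · · ·
    · · · · · · · · · ·
    · · · · · · · · · ·
    · · · · · · · · · ·
    · · · · # # · · · ·
    · · · · # # # · · ·
    · · · · · · · # # ·
    · · · · · · · · · ·

Answer: [[4,5],[5,5],[4,6],[5,6],[6,6],[7,7],[8,7]]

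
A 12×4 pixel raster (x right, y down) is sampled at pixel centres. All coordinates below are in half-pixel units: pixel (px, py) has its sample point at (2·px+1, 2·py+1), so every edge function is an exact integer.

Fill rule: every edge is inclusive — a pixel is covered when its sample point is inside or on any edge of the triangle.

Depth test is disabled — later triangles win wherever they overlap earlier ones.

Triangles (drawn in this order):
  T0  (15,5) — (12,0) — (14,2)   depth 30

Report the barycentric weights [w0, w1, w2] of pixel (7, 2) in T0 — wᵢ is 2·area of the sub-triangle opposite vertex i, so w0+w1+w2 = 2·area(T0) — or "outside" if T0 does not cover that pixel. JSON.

T0:
  2·area = 4
  edge (15, 5)→(12, 0): d=(-3,-5) inclusive
  edge (12, 0)→(14, 2): d=(2,2) inclusive
  edge (14, 2)→(15, 5): d=(1,3) inclusive
    (6,0)@(13, 1): e=[2,0,2] → #  [on edge]
    (7,0)@(15, 1): e=[12,-4,-4] → ·
    (6,1)@(13, 3): e=[-4,4,4] → ·
    (7,1)@(15, 3): e=[6,0,-2] → ·  [on edge]
    (7,2)@(15, 5): e=[0,4,0] → #  [on edge]
    (8,2)@(17, 5): e=[10,0,-6] → ·  [on edge]
    (7,3)@(15, 7): e=[-6,8,2] → ·
    (9,3)@(19, 7): e=[14,0,-10] → ·  [on edge]
  covered (2 px):
    · · · · · · # · · · · ·
    · · · · · · · · · · · ·
    · · · · · · · # · · · ·
    · · · · · · · · · · · ·

Final: [4,0,0]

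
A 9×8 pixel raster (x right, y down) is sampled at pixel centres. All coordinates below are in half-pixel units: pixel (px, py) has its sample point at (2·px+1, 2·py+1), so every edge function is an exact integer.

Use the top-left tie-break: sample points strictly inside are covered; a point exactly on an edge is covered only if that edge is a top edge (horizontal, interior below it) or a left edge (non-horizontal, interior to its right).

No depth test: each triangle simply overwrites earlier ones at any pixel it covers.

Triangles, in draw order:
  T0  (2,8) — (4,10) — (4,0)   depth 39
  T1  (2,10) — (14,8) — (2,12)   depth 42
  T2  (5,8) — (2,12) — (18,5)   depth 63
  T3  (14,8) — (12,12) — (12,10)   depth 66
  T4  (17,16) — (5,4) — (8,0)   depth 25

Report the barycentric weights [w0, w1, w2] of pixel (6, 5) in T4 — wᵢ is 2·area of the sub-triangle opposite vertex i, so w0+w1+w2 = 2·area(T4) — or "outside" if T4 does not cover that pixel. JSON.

T0:
  2·area = 20  (B↔C swapped to make it positive)
  edge (2, 8)→(4, 0): d=(2,-8) top-left  bias=+0
  edge (4, 0)→(4, 10): d=(0,10) right/bottom  bias=-1
  edge (4, 10)→(2, 8): d=(-2,-2) top-left  bias=+0
    (1,2)@(3, 5): e=[2,10,8] → #
    (2,2)@(5, 5): e=[18,-10,12] → ·
    (0,3)@(1, 7): e=[-10,30,0] → ·  [on edge]
    (1,3)@(3, 7): e=[6,10,4] → #
    (2,3)@(5, 7): e=[22,-10,8] → ·
    (1,4)@(3, 9): e=[10,10,0] → #  [on edge]
    (2,4)@(5, 9): e=[26,-10,4] → ·
    (1,5)@(3, 11): e=[14,10,-4] → ·
    (2,5)@(5, 11): e=[30,-10,0] → ·  [on edge]
    (3,6)@(7, 13): e=[50,-30,0] → ·  [on edge]
    (4,7)@(9, 15): e=[70,-50,0] → ·  [on edge]
  covered (3 px):
    · · · · · · · · ·
    · · · · · · · · ·
    · # · · · · · · ·
    · # · · · · · · ·
    · # · · · · · · ·
    · · · · · · · · ·
    · · · · · · · · ·
    · · · · · · · · ·
T1:
  2·area = 24
  edge (2, 10)→(14, 8): d=(12,-2) top-left  bias=+0
  edge (14, 8)→(2, 12): d=(-12,4) right/bottom  bias=-1
  edge (2, 12)→(2, 10): d=(0,-2) top-left  bias=+0
    (8,3)@(17, 7): e=[-6,0,30] → ·  [on edge]
    (4,4)@(9, 9): e=[2,8,14] → #
    (5,4)@(11, 9): e=[6,0,18] → ·  [on edge]
    (1,5)@(3, 11): e=[14,8,2] → #
    (2,5)@(5, 11): e=[18,0,6] → ·  [on edge]
    (4,5)@(9, 11): e=[26,-16,14] → ·
    (1,6)@(3, 13): e=[38,-16,2] → ·
  covered (2 px):
    · · · · · · · · ·
    · · · · · · · · ·
    · · · · · · · · ·
    · · · · · · · · ·
    · · · · # · · · ·
    · # · · · · · · ·
    · · · · · · · · ·
    · · · · · · · · ·
T2:
  2·area = 43  (B↔C swapped to make it positive)
  edge (5, 8)→(18, 5): d=(13,-3) top-left  bias=+0
  edge (18, 5)→(2, 12): d=(-16,7) right/bottom  bias=-1
  edge (2, 12)→(5, 8): d=(3,-4) top-left  bias=+0
    (5,3)@(11, 7): e=[5,17,21] → #
    (6,3)@(13, 7): e=[11,3,29] → #
    (7,3)@(15, 7): e=[17,-11,37] → ·
    (2,4)@(5, 9): e=[13,27,3] → #
    (3,4)@(7, 9): e=[19,13,11] → #
    (4,4)@(9, 9): e=[25,-1,19] → ·
    (5,4)@(11, 9): e=[31,-15,27] → ·
    (6,4)@(13, 9): e=[37,-29,35] → ·
    (1,5)@(3, 11): e=[33,9,1] → #
    (2,5)@(5, 11): e=[39,-5,9] → ·
    (3,5)@(7, 11): e=[45,-19,17] → ·
    (1,6)@(3, 13): e=[59,-23,7] → ·
  covered (5 px):
    · · · · · · · · ·
    · · · · · · · · ·
    · · · · · · · · ·
    · · · · · # # · ·
    · · # # · · · · ·
    · # · · · · · · ·
    · · · · · · · · ·
    · · · · · · · · ·
T3:
  2·area = 4
  edge (14, 8)→(12, 12): d=(-2,4) right/bottom  bias=-1
  edge (12, 12)→(12, 10): d=(0,-2) top-left  bias=+0
  edge (12, 10)→(14, 8): d=(2,-2) top-left  bias=+0
    (8,2)@(17, 5): e=[-6,10,0] → ·  [on edge]
    (7,3)@(15, 7): e=[-2,6,0] → ·  [on edge]
    (6,4)@(13, 9): e=[2,2,0] → #  [on edge]
    (7,4)@(15, 9): e=[-6,6,4] → ·
    (5,5)@(11, 11): e=[6,-2,0] → ·  [on edge]
    (6,5)@(13, 11): e=[-2,2,4] → ·
    (4,6)@(9, 13): e=[10,-6,0] → ·  [on edge]
    (3,7)@(7, 15): e=[14,-10,0] → ·  [on edge]
  covered (1 px):
    · · · · · · · · ·
    · · · · · · · · ·
    · · · · · · · · ·
    · · · · · · · · ·
    · · · · · · # · ·
    · · · · · · · · ·
    · · · · · · · · ·
    · · · · · · · · ·
T4:
  2·area = 84
  edge (17, 16)→(5, 4): d=(-12,-12) top-left  bias=+0
  edge (5, 4)→(8, 0): d=(3,-4) top-left  bias=+0
  edge (8, 0)→(17, 16): d=(9,16) right/bottom  bias=-1
    (3,1)@(7, 3): e=[36,5,43] → #
    (4,1)@(9, 3): e=[60,13,11] → #
    (5,1)@(11, 3): e=[84,21,-21] → ·
    (3,2)@(7, 5): e=[12,11,61] → #
    (5,2)@(11, 5): e=[60,27,-3] → ·
    (3,3)@(7, 7): e=[-12,17,79] → ·
    (4,3)@(9, 7): e=[12,25,47] → #
    (5,3)@(11, 7): e=[36,33,15] → #
    (6,3)@(13, 7): e=[60,41,-17] → ·
    (4,4)@(9, 9): e=[-12,31,65] → ·
    (5,4)@(11, 9): e=[12,39,33] → #
    (6,4)@(13, 9): e=[36,47,1] → #
  covered (10 px):
    · · · · · · · · ·
    · · · # # · · · ·
    · · · # # · · · ·
    · · · · # # · · ·
    · · · · · # # · ·
    · · · · · · # · ·
    · · · · · · · # ·
    · · · · · · · · ·

Answer: [53,19,12]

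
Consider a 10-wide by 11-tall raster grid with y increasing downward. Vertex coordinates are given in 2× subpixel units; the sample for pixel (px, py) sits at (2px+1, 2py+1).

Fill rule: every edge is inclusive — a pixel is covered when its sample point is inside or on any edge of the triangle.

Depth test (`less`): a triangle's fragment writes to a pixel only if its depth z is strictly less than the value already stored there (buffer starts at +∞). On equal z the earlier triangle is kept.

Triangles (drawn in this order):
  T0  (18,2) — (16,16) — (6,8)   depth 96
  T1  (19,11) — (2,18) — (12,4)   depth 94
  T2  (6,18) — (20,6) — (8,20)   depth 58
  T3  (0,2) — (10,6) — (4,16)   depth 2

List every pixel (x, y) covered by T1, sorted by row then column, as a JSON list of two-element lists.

T0:
  2·area = 156
  edge (18, 2)→(16, 16): d=(-2,14) inclusive
  edge (16, 16)→(6, 8): d=(-10,-8) inclusive
  edge (6, 8)→(18, 2): d=(12,-6) inclusive
    (8,1)@(17, 3): e=[12,138,6] → #
    (9,1)@(19, 3): e=[-16,154,18] → ·
    (6,2)@(13, 5): e=[64,86,6] → #
    (7,2)@(15, 5): e=[36,102,18] → #
    (9,2)@(19, 5): e=[-20,134,42] → ·
    (4,3)@(9, 7): e=[116,34,6] → #
    (5,3)@(11, 7): e=[88,50,18] → #
    (9,3)@(19, 7): e=[-24,114,66] → ·
    (4,4)@(9, 9): e=[112,14,30] → #
    (8,4)@(17, 9): e=[0,78,78] → #  [on edge]
    (9,4)@(19, 9): e=[-28,94,90] → ·
    (4,5)@(9, 11): e=[108,-6,54] → ·
  covered (20 px):
    · · · · · · · · · ·
    · · · · · · · · # ·
    · · · · · · # # # ·
    · · · · # # # # # ·
    · · · · # # # # # ·
    · · · · · # # # · ·
    · · · · · · # # · ·
    · · · · · · · # · ·
    · · · · · · · · · ·
    · · · · · · · · · ·
    · · · · · · · · · ·
T1:
  2·area = 168
  edge (19, 11)→(2, 18): d=(-17,7) inclusive
  edge (2, 18)→(12, 4): d=(10,-14) inclusive
  edge (12, 4)→(19, 11): d=(7,7) inclusive
    (4,0)@(9, 1): e=[240,-72,0] → ·  [on edge]
    (5,1)@(11, 3): e=[192,-24,0] → ·  [on edge]
    (6,2)@(13, 5): e=[144,24,0] → #  [on edge]
    (7,2)@(15, 5): e=[130,52,-14] → ·
    (5,3)@(11, 7): e=[124,16,28] → #
    (7,3)@(15, 7): e=[96,72,0] → #  [on edge]
    (8,3)@(17, 7): e=[82,100,-14] → ·
    (4,4)@(9, 9): e=[104,8,56] → #
    (8,4)@(17, 9): e=[48,120,0] → #  [on edge]
    (9,4)@(19, 9): e=[34,148,-14] → ·
    (3,5)@(7, 11): e=[84,0,84] → #  [on edge]
    (9,5)@(19, 11): e=[0,168,0] → #  [on edge]
  covered (24 px):
    · · · · · · · · · ·
    · · · · · · · · · ·
    · · · · · · # · · ·
    · · · · · # # # · ·
    · · · · # # # # # ·
    · · · # # # # # # #
    · · · # # # # · · ·
    · · # # # · · · · ·
    · # · · · · · · · ·
    · · · · · · · · · ·
    · · · · · · · · · ·
T2:
  2·area = 52
  edge (6, 18)→(20, 6): d=(14,-12) inclusive
  edge (20, 6)→(8, 20): d=(-12,14) inclusive
  edge (8, 20)→(6, 18): d=(-2,-2) inclusive
    (9,3)@(19, 7): e=[2,2,48] → #
    (8,4)@(17, 9): e=[6,6,40] → #
    (9,4)@(19, 9): e=[30,-22,44] → ·
    (7,5)@(15, 11): e=[10,10,32] → #
    (8,5)@(17, 11): e=[34,-18,36] → ·
    (0,6)@(1, 13): e=[-130,182,0] → ·  [on edge]
    (6,6)@(13, 13): e=[14,14,24] → #
    (7,6)@(15, 13): e=[38,-14,28] → ·
    (1,7)@(3, 15): e=[-78,130,0] → ·  [on edge]
    (5,7)@(11, 15): e=[18,18,16] → #
    (6,7)@(13, 15): e=[42,-10,20] → ·
    (2,8)@(5, 17): e=[-26,78,0] → ·  [on edge]
    (3,9)@(7, 19): e=[26,26,0] → #  [on edge]
    (4,10)@(9, 21): e=[78,-26,0] → ·  [on edge]
  covered (7 px):
    · · · · · · · · · ·
    · · · · · · · · · ·
    · · · · · · · · · ·
    · · · · · · · · · #
    · · · · · · · · # ·
    · · · · · · · # · ·
    · · · · · · # · · ·
    · · · · · # · · · ·
    · · · · # · · · · ·
    · · · # · · · · · ·
    · · · · · · · · · ·
T3:
  2·area = 124
  edge (0, 2)→(10, 6): d=(10,4) inclusive
  edge (10, 6)→(4, 16): d=(-6,10) inclusive
  edge (4, 16)→(0, 2): d=(-4,-14) inclusive
    (6,0)@(13, 1): e=[-62,0,186] → ·  [on edge]
    (0,1)@(1, 3): e=[6,108,10] → #
    (1,1)@(3, 3): e=[-2,88,38] → ·
    (0,2)@(1, 5): e=[26,96,2] → #
    (1,2)@(3, 5): e=[18,76,30] → #
    (2,2)@(5, 5): e=[10,56,58] → #
    (3,2)@(7, 5): e=[2,36,86] → #
    (4,2)@(9, 5): e=[-6,16,114] → ·
    (0,3)@(1, 7): e=[46,84,-6] → ·
    (1,3)@(3, 7): e=[38,64,22] → #
    (4,3)@(9, 7): e=[14,4,106] → #
    (5,3)@(11, 7): e=[6,-16,134] → ·
    (3,5)@(7, 11): e=[62,0,62] → #  [on edge]
    (0,10)@(1, 21): e=[186,0,-62] → ·  [on edge]
  covered (16 px):
    · · · · · · · · · ·
    # · · · · · · · · ·
    # # # # · · · · · ·
    · # # # # · · · · ·
    · # # # · · · · · ·
    · # # # · · · · · ·
    · · # · · · · · · ·
    · · · · · · · · · ·
    · · · · · · · · · ·
    · · · · · · · · · ·
    · · · · · · · · · ·

Answer: [[6,2],[5,3],[6,3],[7,3],[4,4],[5,4],[6,4],[7,4],[8,4],[3,5],[4,5],[5,5],[6,5],[7,5],[8,5],[9,5],[3,6],[4,6],[5,6],[6,6],[2,7],[3,7],[4,7],[1,8]]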